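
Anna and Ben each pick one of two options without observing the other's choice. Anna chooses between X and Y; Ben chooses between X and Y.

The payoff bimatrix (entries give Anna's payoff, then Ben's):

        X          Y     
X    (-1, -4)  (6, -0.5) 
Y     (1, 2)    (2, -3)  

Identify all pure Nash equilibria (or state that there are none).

(X, X): Anna prefers Y (1 > -1); Ben prefers Y (-0.5 > -4) — not an equilibrium.
(X, Y): Anna gets 6 ≥ 2 from Y, and Ben gets -0.5 ≥ -4 from X — Nash equilibrium.
(Y, X): Anna gets 1 ≥ -1 from X, and Ben gets 2 ≥ -3 from Y — Nash equilibrium.
(Y, Y): Anna prefers X (6 > 2); Ben prefers X (2 > -3) — not an equilibrium.

(X, Y) and (Y, X)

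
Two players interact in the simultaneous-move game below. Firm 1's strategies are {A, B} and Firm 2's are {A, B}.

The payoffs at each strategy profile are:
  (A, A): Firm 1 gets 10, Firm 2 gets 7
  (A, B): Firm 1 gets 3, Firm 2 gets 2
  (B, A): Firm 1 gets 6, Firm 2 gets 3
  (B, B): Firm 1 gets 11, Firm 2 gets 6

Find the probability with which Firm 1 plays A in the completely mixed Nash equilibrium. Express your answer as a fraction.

Let x be the probability that Firm 1 plays A. In a completely mixed equilibrium, Firm 2 must be indifferent between A and B.
Firm 2's expected payoff from A is 7x + 3(1−x); from B it is 2x + 6(1−x).
Setting these equal: 4x + 3 = −4x + 6, so x = 3/8.

3/8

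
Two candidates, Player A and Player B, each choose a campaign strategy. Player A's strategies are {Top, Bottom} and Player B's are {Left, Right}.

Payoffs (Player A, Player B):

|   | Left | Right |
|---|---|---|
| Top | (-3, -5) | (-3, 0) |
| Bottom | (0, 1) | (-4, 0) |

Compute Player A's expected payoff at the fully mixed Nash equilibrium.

First find y, the probability Player B plays Left, from Player A's indifference between Top and Bottom: −3y − 3(1−y) = −4(1−y), giving y = 1/4.
Since Player A is indifferent in equilibrium, Player A's expected payoff equals the payoff from either row against (1/4, 3/4). Using Top: −3(1/4) − 3(3/4) = -3.

-3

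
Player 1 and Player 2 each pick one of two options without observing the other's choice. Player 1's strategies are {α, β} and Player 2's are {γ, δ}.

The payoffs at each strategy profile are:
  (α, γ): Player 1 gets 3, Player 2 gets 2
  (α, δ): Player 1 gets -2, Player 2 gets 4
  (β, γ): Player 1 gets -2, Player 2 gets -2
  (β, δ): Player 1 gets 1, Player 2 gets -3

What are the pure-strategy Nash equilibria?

none

(α, γ): Player 2 prefers δ (4 > 2) — not an equilibrium.
(α, δ): Player 1 prefers β (1 > -2) — not an equilibrium.
(β, γ): Player 1 prefers α (3 > -2) — not an equilibrium.
(β, δ): Player 2 prefers γ (-2 > -3) — not an equilibrium.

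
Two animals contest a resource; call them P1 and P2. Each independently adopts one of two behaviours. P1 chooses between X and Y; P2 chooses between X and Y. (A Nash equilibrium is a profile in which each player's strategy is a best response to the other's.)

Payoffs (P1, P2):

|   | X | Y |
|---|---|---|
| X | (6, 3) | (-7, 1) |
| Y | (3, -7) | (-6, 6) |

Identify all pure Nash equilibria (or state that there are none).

(X, X): P1 gets 6 ≥ 3 from Y, and P2 gets 3 ≥ 1 from Y — Nash equilibrium.
(X, Y): P1 prefers Y (-6 > -7); P2 prefers X (3 > 1) — not an equilibrium.
(Y, X): P1 prefers X (6 > 3); P2 prefers Y (6 > -7) — not an equilibrium.
(Y, Y): P1 gets -6 ≥ -7 from X, and P2 gets 6 ≥ -7 from X — Nash equilibrium.

(X, X) and (Y, Y)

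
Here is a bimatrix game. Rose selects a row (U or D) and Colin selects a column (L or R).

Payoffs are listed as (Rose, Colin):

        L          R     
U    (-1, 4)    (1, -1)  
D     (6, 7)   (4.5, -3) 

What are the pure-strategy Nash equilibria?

(D, L)

(U, L): Rose prefers D (6 > -1) — not an equilibrium.
(U, R): Rose prefers D (4.5 > 1); Colin prefers L (4 > -1) — not an equilibrium.
(D, L): Rose gets 6 ≥ -1 from U, and Colin gets 7 ≥ -3 from R — Nash equilibrium.
(D, R): Colin prefers L (7 > -3) — not an equilibrium.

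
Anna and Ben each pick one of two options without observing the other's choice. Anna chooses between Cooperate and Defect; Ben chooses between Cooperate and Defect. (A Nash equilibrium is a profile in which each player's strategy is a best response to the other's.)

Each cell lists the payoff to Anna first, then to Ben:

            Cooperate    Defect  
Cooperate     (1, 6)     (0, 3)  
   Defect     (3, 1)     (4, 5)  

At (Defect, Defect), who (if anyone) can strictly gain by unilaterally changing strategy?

Anna at (Defect, Defect) earns 4; deviating to Cooperate yields 0 — not better.
Ben earns 5; deviating to Cooperate yields 1 — not better.
Neither player can strictly improve; the profile is a Nash equilibrium.

Neither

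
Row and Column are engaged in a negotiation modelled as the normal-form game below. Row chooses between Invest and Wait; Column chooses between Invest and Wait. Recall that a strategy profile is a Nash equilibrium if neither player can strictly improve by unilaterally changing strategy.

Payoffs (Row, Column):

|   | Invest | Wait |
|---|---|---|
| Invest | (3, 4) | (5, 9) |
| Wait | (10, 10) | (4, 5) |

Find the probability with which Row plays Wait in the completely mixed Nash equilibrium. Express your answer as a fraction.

1/2

Let p be the probability that Row plays Invest. In a completely mixed equilibrium, Column must be indifferent between Invest and Wait.
Column's expected payoff from Invest is 4p + 10(1−p); from Wait it is 9p + 5(1−p).
Setting these equal: −6p + 10 = 4p + 5, so p = 1/2.
Therefore Row plays Wait with probability 1 − 1/2 = 1/2.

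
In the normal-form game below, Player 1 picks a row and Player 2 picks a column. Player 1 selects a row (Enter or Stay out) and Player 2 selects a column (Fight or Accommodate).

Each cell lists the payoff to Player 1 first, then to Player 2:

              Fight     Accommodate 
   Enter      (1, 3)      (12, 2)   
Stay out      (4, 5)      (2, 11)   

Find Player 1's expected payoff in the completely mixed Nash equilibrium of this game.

46/13

First find q, the probability Player 2 plays Fight, from Player 1's indifference between Enter and Stay out: q + 12(1−q) = 4q + 2(1−q), giving q = 10/13.
Since Player 1 is indifferent in equilibrium, Player 1's expected payoff equals the payoff from either row against (10/13, 3/13). Using Enter: (10/13) + 12(3/13) = 46/13.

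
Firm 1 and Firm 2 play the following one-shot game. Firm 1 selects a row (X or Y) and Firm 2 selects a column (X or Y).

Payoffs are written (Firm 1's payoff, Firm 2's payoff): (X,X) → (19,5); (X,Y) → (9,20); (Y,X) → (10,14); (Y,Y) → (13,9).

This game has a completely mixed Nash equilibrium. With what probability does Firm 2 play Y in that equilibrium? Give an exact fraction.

Let q be the probability that Firm 2 plays X. In a completely mixed equilibrium, Firm 1 must be indifferent between X and Y.
Firm 1's expected payoff from X is 19q + 9(1−q); from Y it is 10q + 13(1−q).
Setting these equal: 10q + 9 = −3q + 13, so q = 4/13.
Therefore Firm 2 plays Y with probability 1 − 4/13 = 9/13.

9/13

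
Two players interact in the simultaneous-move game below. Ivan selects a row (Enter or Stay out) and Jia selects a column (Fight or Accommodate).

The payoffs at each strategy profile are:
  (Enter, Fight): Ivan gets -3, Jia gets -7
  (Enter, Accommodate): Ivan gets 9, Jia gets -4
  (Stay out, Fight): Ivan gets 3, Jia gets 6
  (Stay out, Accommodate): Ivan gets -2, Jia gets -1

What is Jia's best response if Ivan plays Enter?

Against Enter, Jia earns -7 from Fight and -4 from Accommodate.
So Accommodate is the best response.

Accommodate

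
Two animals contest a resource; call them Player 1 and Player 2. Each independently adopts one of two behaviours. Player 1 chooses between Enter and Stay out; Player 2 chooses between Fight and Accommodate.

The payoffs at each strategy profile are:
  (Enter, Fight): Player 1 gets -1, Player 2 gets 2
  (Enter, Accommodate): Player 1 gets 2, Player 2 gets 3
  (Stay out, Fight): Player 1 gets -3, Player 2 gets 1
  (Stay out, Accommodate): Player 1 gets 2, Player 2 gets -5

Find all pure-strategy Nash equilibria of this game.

(Enter, Accommodate)

(Enter, Fight): Player 2 prefers Accommodate (3 > 2) — not an equilibrium.
(Enter, Accommodate): Player 1 gets 2 ≥ 2 from Stay out, and Player 2 gets 3 ≥ 2 from Fight — Nash equilibrium.
(Stay out, Fight): Player 1 prefers Enter (-1 > -3) — not an equilibrium.
(Stay out, Accommodate): Player 2 prefers Fight (1 > -5) — not an equilibrium.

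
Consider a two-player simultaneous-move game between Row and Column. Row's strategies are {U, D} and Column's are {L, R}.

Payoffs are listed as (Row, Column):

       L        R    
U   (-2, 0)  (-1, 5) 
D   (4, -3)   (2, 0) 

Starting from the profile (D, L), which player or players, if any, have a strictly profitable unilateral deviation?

Row at (D, L) earns 4; deviating to U yields -2 — not better.
Column earns -3; deviating to R yields 0 — a strict improvement.
Only Column has a strictly profitable deviation.

Column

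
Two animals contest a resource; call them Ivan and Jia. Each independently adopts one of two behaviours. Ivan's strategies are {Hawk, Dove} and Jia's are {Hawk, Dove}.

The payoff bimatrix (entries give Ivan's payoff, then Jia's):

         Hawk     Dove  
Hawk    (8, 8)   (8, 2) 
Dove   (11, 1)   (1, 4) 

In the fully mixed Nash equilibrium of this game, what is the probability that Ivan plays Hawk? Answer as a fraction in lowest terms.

Let p be the probability that Ivan plays Hawk. In a completely mixed equilibrium, Jia must be indifferent between Hawk and Dove.
Jia's expected payoff from Hawk is 8p + (1−p); from Dove it is 2p + 4(1−p).
Setting these equal: 7p + 1 = −2p + 4, so p = 1/3.

1/3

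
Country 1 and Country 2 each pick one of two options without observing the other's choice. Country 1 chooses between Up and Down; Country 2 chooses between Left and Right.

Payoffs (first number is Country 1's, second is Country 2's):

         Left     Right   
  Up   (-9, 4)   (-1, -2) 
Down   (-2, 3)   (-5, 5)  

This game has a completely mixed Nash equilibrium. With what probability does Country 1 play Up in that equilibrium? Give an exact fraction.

1/4

Let r be the probability that Country 1 plays Up. In a completely mixed equilibrium, Country 2 must be indifferent between Left and Right.
Country 2's expected payoff from Left is 4r + 3(1−r); from Right it is −2r + 5(1−r).
Setting these equal: r + 3 = −7r + 5, so r = 1/4.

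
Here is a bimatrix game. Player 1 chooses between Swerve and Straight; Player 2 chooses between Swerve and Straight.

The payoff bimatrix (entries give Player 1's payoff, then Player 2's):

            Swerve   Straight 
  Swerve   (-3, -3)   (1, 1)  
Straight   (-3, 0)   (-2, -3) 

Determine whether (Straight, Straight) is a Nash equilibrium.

No

At (Straight, Straight), Player 1 earns -2; switching to Swerve would give 1, so Player 1 would deviate.
Player 2 earns -3; switching to Swerve would give 0, so Player 2 would deviate.
Since at least one player can profitably deviate, this is not a Nash equilibrium.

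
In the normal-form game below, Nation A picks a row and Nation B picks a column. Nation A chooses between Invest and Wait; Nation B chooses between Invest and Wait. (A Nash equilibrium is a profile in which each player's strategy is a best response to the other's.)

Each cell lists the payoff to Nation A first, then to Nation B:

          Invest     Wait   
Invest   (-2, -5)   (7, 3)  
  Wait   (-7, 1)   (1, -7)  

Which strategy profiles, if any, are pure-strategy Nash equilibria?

(Invest, Invest): Nation B prefers Wait (3 > -5) — not an equilibrium.
(Invest, Wait): Nation A gets 7 ≥ 1 from Wait, and Nation B gets 3 ≥ -5 from Invest — Nash equilibrium.
(Wait, Invest): Nation A prefers Invest (-2 > -7) — not an equilibrium.
(Wait, Wait): Nation A prefers Invest (7 > 1); Nation B prefers Invest (1 > -7) — not an equilibrium.

(Invest, Wait)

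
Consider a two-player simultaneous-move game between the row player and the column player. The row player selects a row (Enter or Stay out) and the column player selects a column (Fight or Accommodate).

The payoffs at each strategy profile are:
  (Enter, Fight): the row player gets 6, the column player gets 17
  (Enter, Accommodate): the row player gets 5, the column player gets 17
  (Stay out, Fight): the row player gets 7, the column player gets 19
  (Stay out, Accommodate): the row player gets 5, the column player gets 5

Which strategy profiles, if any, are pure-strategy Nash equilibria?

(Enter, Fight): the row player prefers Stay out (7 > 6) — not an equilibrium.
(Enter, Accommodate): the row player gets 5 ≥ 5 from Stay out, and the column player gets 17 ≥ 17 from Fight — Nash equilibrium.
(Stay out, Fight): the row player gets 7 ≥ 6 from Enter, and the column player gets 19 ≥ 5 from Accommodate — Nash equilibrium.
(Stay out, Accommodate): the column player prefers Fight (19 > 5) — not an equilibrium.

(Enter, Accommodate) and (Stay out, Fight)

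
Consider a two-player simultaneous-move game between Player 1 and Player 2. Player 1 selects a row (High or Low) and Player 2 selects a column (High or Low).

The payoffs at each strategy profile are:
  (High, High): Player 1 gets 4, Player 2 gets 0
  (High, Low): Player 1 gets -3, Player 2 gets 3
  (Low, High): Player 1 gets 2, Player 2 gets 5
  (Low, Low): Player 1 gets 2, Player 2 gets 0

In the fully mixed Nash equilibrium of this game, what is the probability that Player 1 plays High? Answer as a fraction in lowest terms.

Let r be the probability that Player 1 plays High. In a completely mixed equilibrium, Player 2 must be indifferent between High and Low.
Player 2's expected payoff from High is 5(1−r); from Low it is 3r.
Setting these equal: −5r + 5 = 3r, so r = 5/8.

5/8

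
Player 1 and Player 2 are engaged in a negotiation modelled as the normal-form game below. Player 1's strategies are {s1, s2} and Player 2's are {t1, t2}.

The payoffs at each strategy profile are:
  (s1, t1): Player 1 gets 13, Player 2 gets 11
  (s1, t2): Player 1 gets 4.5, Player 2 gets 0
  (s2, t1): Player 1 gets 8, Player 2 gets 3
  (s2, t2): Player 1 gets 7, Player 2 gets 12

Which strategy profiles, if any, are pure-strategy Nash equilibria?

(s1, t1) and (s2, t2)

(s1, t1): Player 1 gets 13 ≥ 8 from s2, and Player 2 gets 11 ≥ 0 from t2 — Nash equilibrium.
(s1, t2): Player 1 prefers s2 (7 > 4.5); Player 2 prefers t1 (11 > 0) — not an equilibrium.
(s2, t1): Player 1 prefers s1 (13 > 8); Player 2 prefers t2 (12 > 3) — not an equilibrium.
(s2, t2): Player 1 gets 7 ≥ 4.5 from s1, and Player 2 gets 12 ≥ 3 from t1 — Nash equilibrium.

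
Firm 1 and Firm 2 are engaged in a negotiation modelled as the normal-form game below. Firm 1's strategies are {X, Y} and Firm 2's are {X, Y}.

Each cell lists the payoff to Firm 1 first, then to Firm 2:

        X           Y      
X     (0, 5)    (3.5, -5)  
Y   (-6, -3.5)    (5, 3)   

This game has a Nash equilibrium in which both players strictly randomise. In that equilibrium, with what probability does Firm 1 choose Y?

20/33

Let r be the probability that Firm 1 plays X. In a completely mixed equilibrium, Firm 2 must be indifferent between X and Y.
Firm 2's expected payoff from X is 5r − 3.5(1−r); from Y it is −5r + 3(1−r).
Setting these equal: 8.5r − 3.5 = −8r + 3, so r = 13/33.
Therefore Firm 1 plays Y with probability 1 − 13/33 = 20/33.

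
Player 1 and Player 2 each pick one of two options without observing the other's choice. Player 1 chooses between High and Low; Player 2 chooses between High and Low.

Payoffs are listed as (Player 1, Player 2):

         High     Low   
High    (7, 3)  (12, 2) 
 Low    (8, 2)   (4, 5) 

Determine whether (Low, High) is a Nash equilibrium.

No

At (Low, High), Player 1 earns 8; switching to High would give 7, so Player 1 has no profitable deviation.
Player 2 earns 2; switching to Low would give 5, so Player 2 would deviate.
Since at least one player can profitably deviate, this is not a Nash equilibrium.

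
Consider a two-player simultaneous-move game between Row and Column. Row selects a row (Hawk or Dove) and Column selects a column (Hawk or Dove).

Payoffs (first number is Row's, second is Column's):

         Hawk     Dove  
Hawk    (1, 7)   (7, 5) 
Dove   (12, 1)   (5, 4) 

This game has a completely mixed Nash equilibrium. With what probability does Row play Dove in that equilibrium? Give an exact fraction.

2/5

Let p be the probability that Row plays Hawk. In a completely mixed equilibrium, Column must be indifferent between Hawk and Dove.
Column's expected payoff from Hawk is 7p + (1−p); from Dove it is 5p + 4(1−p).
Setting these equal: 6p + 1 = p + 4, so p = 3/5.
Therefore Row plays Dove with probability 1 − 3/5 = 2/5.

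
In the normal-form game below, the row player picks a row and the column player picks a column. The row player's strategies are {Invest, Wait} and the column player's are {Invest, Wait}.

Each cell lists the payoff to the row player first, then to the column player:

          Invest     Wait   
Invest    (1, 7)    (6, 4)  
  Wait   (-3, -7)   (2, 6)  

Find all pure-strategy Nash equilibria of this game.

(Invest, Invest)

(Invest, Invest): the row player gets 1 ≥ -3 from Wait, and the column player gets 7 ≥ 4 from Wait — Nash equilibrium.
(Invest, Wait): the column player prefers Invest (7 > 4) — not an equilibrium.
(Wait, Invest): the row player prefers Invest (1 > -3); the column player prefers Wait (6 > -7) — not an equilibrium.
(Wait, Wait): the row player prefers Invest (6 > 2) — not an equilibrium.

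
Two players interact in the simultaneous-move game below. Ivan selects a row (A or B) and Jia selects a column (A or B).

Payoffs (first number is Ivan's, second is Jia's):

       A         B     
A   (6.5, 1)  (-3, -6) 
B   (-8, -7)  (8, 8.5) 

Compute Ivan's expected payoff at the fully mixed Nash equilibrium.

56/51

First find y, the probability Jia plays A, from Ivan's indifference between A and B: 6.5y − 3(1−y) = −8y + 8(1−y), giving y = 22/51.
Since Ivan is indifferent in equilibrium, Ivan's expected payoff equals the payoff from either row against (22/51, 29/51). Using A: 6.5(22/51) − 3(29/51) = 56/51.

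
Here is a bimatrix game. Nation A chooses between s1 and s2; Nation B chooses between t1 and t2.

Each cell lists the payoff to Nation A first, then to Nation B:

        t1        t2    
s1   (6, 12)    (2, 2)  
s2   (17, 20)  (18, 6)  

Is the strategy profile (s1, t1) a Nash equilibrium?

At (s1, t1), Nation A earns 6; switching to s2 would give 17, so Nation A would deviate.
Nation B earns 12; switching to t2 would give 2, so Nation B has no profitable deviation.
Since at least one player can profitably deviate, this is not a Nash equilibrium.

No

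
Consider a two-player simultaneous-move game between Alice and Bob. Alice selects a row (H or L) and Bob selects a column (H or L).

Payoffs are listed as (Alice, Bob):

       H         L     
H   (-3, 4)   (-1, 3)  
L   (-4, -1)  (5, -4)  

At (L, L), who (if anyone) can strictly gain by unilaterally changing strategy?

Bob

Alice at (L, L) earns 5; deviating to H yields -1 — not better.
Bob earns -4; deviating to H yields -1 — a strict improvement.
Only Bob has a strictly profitable deviation.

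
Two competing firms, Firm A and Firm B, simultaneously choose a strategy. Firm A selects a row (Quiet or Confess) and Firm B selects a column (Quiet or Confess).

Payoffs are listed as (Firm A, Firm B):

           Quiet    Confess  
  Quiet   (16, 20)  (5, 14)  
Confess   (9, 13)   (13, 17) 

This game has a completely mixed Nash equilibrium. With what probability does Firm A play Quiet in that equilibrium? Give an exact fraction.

2/5

Let p be the probability that Firm A plays Quiet. In a completely mixed equilibrium, Firm B must be indifferent between Quiet and Confess.
Firm B's expected payoff from Quiet is 20p + 13(1−p); from Confess it is 14p + 17(1−p).
Setting these equal: 7p + 13 = −3p + 17, so p = 2/5.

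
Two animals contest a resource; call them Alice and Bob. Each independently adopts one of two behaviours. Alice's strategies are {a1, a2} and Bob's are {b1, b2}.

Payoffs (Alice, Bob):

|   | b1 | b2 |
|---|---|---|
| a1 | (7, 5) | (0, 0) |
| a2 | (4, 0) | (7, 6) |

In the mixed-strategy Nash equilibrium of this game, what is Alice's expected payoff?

49/10

First find y, the probability Bob plays b1, from Alice's indifference between a1 and a2: 7y = 4y + 7(1−y), giving y = 7/10.
Since Alice is indifferent in equilibrium, Alice's expected payoff equals the payoff from either row against (7/10, 3/10). Using a1: 7(7/10) = 49/10.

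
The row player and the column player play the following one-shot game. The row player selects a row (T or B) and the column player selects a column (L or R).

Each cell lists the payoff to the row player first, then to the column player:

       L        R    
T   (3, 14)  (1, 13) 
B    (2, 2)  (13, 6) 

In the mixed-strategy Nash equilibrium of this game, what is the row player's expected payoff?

37/13

First find y, the probability the column player plays L, from the row player's indifference between T and B: 3y + (1−y) = 2y + 13(1−y), giving y = 12/13.
Since the row player is indifferent in equilibrium, the row player's expected payoff equals the payoff from either row against (12/13, 1/13). Using T: 3(12/13) + (1/13) = 37/13.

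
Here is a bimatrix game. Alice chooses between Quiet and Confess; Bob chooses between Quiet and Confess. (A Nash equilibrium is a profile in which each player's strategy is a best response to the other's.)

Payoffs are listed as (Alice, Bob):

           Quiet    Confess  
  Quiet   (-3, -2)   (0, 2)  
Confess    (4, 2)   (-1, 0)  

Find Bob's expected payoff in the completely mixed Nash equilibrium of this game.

First find p, the probability Alice plays Quiet, from Bob's indifference between Quiet and Confess: −2p + 2(1−p) = 2p, giving p = 1/3.
Since Bob is indifferent in equilibrium, Bob's expected payoff equals the payoff from either column against (1/3, 2/3). Using Quiet: −2(1/3) + 2(2/3) = 2/3.

2/3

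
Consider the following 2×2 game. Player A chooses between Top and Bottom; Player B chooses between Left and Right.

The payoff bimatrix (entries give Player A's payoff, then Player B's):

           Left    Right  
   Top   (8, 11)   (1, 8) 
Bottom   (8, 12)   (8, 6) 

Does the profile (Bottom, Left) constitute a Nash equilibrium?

At (Bottom, Left), Player A earns 8; switching to Top would give 8, so Player A has no profitable deviation.
Player B earns 12; switching to Right would give 6, so Player B has no profitable deviation.
Neither player can gain by a unilateral deviation, so this profile is a Nash equilibrium.

Yes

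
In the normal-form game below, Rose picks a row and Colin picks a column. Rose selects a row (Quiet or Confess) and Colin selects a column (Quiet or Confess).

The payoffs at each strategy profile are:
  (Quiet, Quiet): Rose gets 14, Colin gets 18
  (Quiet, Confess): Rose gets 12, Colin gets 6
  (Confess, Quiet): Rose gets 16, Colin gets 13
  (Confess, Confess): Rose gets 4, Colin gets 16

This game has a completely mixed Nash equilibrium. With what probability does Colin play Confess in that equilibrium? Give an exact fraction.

Let y be the probability that Colin plays Quiet. In a completely mixed equilibrium, Rose must be indifferent between Quiet and Confess.
Rose's expected payoff from Quiet is 14y + 12(1−y); from Confess it is 16y + 4(1−y).
Setting these equal: 2y + 12 = 12y + 4, so y = 4/5.
Therefore Colin plays Confess with probability 1 − 4/5 = 1/5.

1/5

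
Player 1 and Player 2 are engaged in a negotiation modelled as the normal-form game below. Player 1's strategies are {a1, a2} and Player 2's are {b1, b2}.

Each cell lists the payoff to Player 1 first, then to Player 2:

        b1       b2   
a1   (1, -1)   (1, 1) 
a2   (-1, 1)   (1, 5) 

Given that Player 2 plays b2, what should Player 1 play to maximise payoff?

either — both a1 and a2 are best responses

Against b2, Player 1 earns 1 from a1 and 1 from a2.
So either strategy is a best response.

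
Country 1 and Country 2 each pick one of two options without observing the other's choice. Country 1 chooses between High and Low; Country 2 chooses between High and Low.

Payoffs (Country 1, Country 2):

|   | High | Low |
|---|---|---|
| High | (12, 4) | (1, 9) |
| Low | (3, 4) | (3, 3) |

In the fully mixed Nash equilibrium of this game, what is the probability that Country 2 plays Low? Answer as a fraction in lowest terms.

Let q be the probability that Country 2 plays High. In a completely mixed equilibrium, Country 1 must be indifferent between High and Low.
Country 1's expected payoff from High is 12q + (1−q); from Low it is 3q + 3(1−q).
Setting these equal: 11q + 1 = 3, so q = 2/11.
Therefore Country 2 plays Low with probability 1 − 2/11 = 9/11.

9/11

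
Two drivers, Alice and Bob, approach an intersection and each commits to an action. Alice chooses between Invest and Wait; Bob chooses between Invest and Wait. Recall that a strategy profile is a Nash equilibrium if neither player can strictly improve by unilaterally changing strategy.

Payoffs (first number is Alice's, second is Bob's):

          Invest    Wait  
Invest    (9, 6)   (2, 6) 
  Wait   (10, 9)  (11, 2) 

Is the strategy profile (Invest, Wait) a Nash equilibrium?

No

At (Invest, Wait), Alice earns 2; switching to Wait would give 11, so Alice would deviate.
Bob earns 6; switching to Invest would give 6, so Bob has no profitable deviation.
Since at least one player can profitably deviate, this is not a Nash equilibrium.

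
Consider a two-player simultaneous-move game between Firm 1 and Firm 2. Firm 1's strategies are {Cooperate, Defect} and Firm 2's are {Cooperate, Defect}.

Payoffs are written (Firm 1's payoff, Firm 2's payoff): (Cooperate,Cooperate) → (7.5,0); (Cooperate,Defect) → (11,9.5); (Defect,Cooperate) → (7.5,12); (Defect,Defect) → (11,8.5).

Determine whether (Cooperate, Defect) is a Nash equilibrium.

At (Cooperate, Defect), Firm 1 earns 11; switching to Defect would give 11, so Firm 1 has no profitable deviation.
Firm 2 earns 9.5; switching to Cooperate would give 0, so Firm 2 has no profitable deviation.
Neither player can gain by a unilateral deviation, so this profile is a Nash equilibrium.

Yes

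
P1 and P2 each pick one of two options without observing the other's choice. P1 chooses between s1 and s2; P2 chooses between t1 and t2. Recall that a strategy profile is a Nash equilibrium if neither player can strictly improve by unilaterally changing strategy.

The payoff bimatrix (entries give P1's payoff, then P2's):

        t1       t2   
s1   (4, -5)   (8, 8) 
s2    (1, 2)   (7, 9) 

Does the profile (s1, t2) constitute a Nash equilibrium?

Yes

At (s1, t2), P1 earns 8; switching to s2 would give 7, so P1 has no profitable deviation.
P2 earns 8; switching to t1 would give -5, so P2 has no profitable deviation.
Neither player can gain by a unilateral deviation, so this profile is a Nash equilibrium.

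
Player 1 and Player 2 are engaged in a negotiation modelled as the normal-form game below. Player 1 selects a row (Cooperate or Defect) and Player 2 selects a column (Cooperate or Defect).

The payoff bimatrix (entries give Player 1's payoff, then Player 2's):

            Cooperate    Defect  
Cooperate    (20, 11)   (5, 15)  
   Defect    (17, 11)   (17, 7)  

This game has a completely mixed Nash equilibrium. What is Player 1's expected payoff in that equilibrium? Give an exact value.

First find q, the probability Player 2 plays Cooperate, from Player 1's indifference between Cooperate and Defect: 20q + 5(1−q) = 17q + 17(1−q), giving q = 4/5.
Since Player 1 is indifferent in equilibrium, Player 1's expected payoff equals the payoff from either row against (4/5, 1/5). Using Cooperate: 20(4/5) + 5(1/5) = 17.

17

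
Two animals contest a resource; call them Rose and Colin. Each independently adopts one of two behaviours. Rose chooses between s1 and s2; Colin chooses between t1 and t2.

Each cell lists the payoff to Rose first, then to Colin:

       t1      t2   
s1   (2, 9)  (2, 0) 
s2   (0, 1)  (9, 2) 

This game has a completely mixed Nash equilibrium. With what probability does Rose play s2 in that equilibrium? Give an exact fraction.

Let p be the probability that Rose plays s1. In a completely mixed equilibrium, Colin must be indifferent between t1 and t2.
Colin's expected payoff from t1 is 9p + (1−p); from t2 it is 2(1−p).
Setting these equal: 8p + 1 = −2p + 2, so p = 1/10.
Therefore Rose plays s2 with probability 1 − 1/10 = 9/10.

9/10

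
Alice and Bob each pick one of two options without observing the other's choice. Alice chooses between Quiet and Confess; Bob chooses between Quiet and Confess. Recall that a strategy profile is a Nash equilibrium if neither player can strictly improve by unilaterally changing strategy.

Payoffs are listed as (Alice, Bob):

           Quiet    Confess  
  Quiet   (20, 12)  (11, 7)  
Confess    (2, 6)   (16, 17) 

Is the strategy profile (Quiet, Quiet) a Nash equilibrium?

Yes

At (Quiet, Quiet), Alice earns 20; switching to Confess would give 2, so Alice has no profitable deviation.
Bob earns 12; switching to Confess would give 7, so Bob has no profitable deviation.
Neither player can gain by a unilateral deviation, so this profile is a Nash equilibrium.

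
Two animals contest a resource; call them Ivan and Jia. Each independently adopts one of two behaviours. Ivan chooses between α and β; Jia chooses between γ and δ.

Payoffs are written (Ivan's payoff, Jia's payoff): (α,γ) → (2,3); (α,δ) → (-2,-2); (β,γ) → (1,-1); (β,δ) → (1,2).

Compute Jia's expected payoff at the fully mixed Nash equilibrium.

1/2

First find p, the probability Ivan plays α, from Jia's indifference between γ and δ: 3p − (1−p) = −2p + 2(1−p), giving p = 3/8.
Since Jia is indifferent in equilibrium, Jia's expected payoff equals the payoff from either column against (3/8, 5/8). Using γ: 3(3/8) − (5/8) = 1/2.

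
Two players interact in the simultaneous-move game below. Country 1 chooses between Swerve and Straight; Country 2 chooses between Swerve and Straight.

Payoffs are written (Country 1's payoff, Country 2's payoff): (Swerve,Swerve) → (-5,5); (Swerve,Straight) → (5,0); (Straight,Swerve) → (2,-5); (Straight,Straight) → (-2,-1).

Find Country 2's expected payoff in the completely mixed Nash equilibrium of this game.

-5/9

First find x, the probability Country 1 plays Swerve, from Country 2's indifference between Swerve and Straight: 5x − 5(1−x) = −(1−x), giving x = 4/9.
Since Country 2 is indifferent in equilibrium, Country 2's expected payoff equals the payoff from either column against (4/9, 5/9). Using Swerve: 5(4/9) − 5(5/9) = -5/9.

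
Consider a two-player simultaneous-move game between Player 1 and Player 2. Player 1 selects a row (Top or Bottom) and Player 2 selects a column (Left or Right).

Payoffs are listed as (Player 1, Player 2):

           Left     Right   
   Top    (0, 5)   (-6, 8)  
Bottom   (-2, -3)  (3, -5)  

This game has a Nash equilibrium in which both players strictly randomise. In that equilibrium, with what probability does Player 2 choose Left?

Let q be the probability that Player 2 plays Left. In a completely mixed equilibrium, Player 1 must be indifferent between Top and Bottom.
Player 1's expected payoff from Top is −6(1−q); from Bottom it is −2q + 3(1−q).
Setting these equal: 6q − 6 = −5q + 3, so q = 9/11.

9/11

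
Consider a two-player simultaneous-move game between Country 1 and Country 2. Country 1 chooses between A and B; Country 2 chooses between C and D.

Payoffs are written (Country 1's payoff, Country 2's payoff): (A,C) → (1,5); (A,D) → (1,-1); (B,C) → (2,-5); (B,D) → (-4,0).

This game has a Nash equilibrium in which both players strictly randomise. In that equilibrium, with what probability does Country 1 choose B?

Let p be the probability that Country 1 plays A. In a completely mixed equilibrium, Country 2 must be indifferent between C and D.
Country 2's expected payoff from C is 5p − 5(1−p); from D it is −p.
Setting these equal: 10p − 5 = −p, so p = 5/11.
Therefore Country 1 plays B with probability 1 − 5/11 = 6/11.

6/11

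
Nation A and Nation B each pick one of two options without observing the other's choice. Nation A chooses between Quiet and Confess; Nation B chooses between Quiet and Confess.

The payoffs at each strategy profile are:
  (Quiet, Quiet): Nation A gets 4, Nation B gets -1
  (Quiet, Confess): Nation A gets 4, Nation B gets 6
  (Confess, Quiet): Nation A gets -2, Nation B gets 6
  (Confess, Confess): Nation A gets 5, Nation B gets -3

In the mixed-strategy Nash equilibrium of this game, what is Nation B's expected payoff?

First find x, the probability Nation A plays Quiet, from Nation B's indifference between Quiet and Confess: −x + 6(1−x) = 6x − 3(1−x), giving x = 9/16.
Since Nation B is indifferent in equilibrium, Nation B's expected payoff equals the payoff from either column against (9/16, 7/16). Using Quiet: −(9/16) + 6(7/16) = 33/16.

33/16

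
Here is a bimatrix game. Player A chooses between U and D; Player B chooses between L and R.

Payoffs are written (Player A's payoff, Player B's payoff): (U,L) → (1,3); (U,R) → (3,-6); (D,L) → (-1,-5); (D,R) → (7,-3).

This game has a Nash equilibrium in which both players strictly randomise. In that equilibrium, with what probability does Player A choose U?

Let r be the probability that Player A plays U. In a completely mixed equilibrium, Player B must be indifferent between L and R.
Player B's expected payoff from L is 3r − 5(1−r); from R it is −6r − 3(1−r).
Setting these equal: 8r − 5 = −3r − 3, so r = 2/11.

2/11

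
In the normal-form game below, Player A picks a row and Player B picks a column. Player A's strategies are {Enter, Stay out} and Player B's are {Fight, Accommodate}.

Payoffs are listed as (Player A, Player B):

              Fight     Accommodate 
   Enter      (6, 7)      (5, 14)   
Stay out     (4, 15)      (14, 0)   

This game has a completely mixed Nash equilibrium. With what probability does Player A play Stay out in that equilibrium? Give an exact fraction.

7/22

Let p be the probability that Player A plays Enter. In a completely mixed equilibrium, Player B must be indifferent between Fight and Accommodate.
Player B's expected payoff from Fight is 7p + 15(1−p); from Accommodate it is 14p.
Setting these equal: −8p + 15 = 14p, so p = 15/22.
Therefore Player A plays Stay out with probability 1 − 15/22 = 7/22.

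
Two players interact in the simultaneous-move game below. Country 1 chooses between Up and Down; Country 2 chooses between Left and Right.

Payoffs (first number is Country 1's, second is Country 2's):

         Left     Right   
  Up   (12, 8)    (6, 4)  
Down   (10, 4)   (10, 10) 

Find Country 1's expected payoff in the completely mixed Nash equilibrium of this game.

First find y, the probability Country 2 plays Left, from Country 1's indifference between Up and Down: 12y + 6(1−y) = 10y + 10(1−y), giving y = 2/3.
Since Country 1 is indifferent in equilibrium, Country 1's expected payoff equals the payoff from either row against (2/3, 1/3). Using Up: 12(2/3) + 6(1/3) = 10.

10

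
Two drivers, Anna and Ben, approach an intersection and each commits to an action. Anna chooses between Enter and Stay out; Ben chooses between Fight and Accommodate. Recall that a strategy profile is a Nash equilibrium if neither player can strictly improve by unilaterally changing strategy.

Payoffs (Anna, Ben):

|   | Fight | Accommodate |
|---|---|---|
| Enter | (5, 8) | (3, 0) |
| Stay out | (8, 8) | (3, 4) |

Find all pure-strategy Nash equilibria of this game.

(Enter, Fight): Anna prefers Stay out (8 > 5) — not an equilibrium.
(Enter, Accommodate): Ben prefers Fight (8 > 0) — not an equilibrium.
(Stay out, Fight): Anna gets 8 ≥ 5 from Enter, and Ben gets 8 ≥ 4 from Accommodate — Nash equilibrium.
(Stay out, Accommodate): Ben prefers Fight (8 > 4) — not an equilibrium.

(Stay out, Fight)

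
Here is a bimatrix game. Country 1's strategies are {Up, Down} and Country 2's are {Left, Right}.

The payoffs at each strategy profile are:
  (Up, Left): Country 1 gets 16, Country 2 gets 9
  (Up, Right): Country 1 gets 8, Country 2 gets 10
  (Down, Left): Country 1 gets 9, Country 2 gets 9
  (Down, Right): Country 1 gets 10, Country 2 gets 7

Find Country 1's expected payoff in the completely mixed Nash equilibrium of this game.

First find q, the probability Country 2 plays Left, from Country 1's indifference between Up and Down: 16q + 8(1−q) = 9q + 10(1−q), giving q = 2/9.
Since Country 1 is indifferent in equilibrium, Country 1's expected payoff equals the payoff from either row against (2/9, 7/9). Using Up: 16(2/9) + 8(7/9) = 88/9.

88/9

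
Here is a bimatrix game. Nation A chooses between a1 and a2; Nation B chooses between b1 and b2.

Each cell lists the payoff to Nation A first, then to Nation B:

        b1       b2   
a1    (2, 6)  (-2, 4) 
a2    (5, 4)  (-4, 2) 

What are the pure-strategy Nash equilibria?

(a2, b1)

(a1, b1): Nation A prefers a2 (5 > 2) — not an equilibrium.
(a1, b2): Nation B prefers b1 (6 > 4) — not an equilibrium.
(a2, b1): Nation A gets 5 ≥ 2 from a1, and Nation B gets 4 ≥ 2 from b2 — Nash equilibrium.
(a2, b2): Nation A prefers a1 (-2 > -4); Nation B prefers b1 (4 > 2) — not an equilibrium.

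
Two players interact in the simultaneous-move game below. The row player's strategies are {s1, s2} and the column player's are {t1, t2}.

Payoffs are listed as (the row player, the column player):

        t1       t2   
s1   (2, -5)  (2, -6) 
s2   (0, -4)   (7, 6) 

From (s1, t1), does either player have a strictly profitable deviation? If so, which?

Neither

The row player at (s1, t1) earns 2; deviating to s2 yields 0 — not better.
The column player earns -5; deviating to t2 yields -6 — not better.
Neither player can strictly improve; the profile is a Nash equilibrium.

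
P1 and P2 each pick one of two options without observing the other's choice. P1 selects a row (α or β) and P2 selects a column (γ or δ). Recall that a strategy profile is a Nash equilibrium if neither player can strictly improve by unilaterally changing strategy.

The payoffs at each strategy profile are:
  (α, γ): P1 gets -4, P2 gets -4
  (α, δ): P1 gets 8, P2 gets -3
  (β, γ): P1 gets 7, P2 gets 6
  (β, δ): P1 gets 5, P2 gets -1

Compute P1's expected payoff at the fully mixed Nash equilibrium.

First find y, the probability P2 plays γ, from P1's indifference between α and β: −4y + 8(1−y) = 7y + 5(1−y), giving y = 3/14.
Since P1 is indifferent in equilibrium, P1's expected payoff equals the payoff from either row against (3/14, 11/14). Using α: −4(3/14) + 8(11/14) = 38/7.

38/7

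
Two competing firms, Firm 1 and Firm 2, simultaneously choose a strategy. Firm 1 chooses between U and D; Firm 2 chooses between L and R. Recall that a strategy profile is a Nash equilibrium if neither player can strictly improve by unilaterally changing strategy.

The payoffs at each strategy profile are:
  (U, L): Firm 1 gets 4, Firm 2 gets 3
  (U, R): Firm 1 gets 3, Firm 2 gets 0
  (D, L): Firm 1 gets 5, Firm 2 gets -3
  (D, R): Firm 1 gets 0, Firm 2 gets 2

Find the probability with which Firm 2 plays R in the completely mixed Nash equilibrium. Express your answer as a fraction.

1/4

Let y be the probability that Firm 2 plays L. In a completely mixed equilibrium, Firm 1 must be indifferent between U and D.
Firm 1's expected payoff from U is 4y + 3(1−y); from D it is 5y.
Setting these equal: y + 3 = 5y, so y = 3/4.
Therefore Firm 2 plays R with probability 1 − 3/4 = 1/4.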